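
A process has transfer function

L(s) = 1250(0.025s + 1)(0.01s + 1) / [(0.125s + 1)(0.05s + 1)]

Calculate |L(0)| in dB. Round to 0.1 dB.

61.9 dB

L(0) = 1250 · 1 / 1 = 1250
20 log₁₀(1250) ≈ 61.94 dB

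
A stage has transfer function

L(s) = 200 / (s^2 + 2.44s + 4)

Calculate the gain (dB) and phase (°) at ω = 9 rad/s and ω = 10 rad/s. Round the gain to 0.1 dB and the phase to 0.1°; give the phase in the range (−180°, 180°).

At s = jω = j9:
quadratic: (j9)² + 2.44·j9 + 4 = -77 + j21.96 → |·| ≈ 80.07, ∠ ≈ 164.08°
|L| = 200 / 80.07 ≈ 2.4978
Gain = 20 log₁₀(2.4978) ≈ 7.95 dB
∠L = 0.00° − 164.08° = -164.08°

At s = jω = j10:
quadratic: (j10)² + 2.44·j10 + 4 = -96 + j24.4 → |·| ≈ 99.052, ∠ ≈ 165.74°
|L| = 200 / 99.052 ≈ 2.0191
Gain = 20 log₁₀(2.0191) ≈ 6.10 dB
∠L = 0.00° − 165.74° = -165.74°

ω = 9: 8.0 dB, -164.1°; ω = 10: 6.1 dB, -165.7°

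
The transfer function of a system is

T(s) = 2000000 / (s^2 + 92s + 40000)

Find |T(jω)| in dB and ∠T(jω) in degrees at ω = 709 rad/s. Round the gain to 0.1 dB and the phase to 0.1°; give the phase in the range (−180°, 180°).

At s = jω = j709:
quadratic: (j709)² + 92·j709 + 40000 = -462681 + j65228 → |·| ≈ 4.6726e+05, ∠ ≈ 171.98°
|T| = 2000000 / 4.6726e+05 ≈ 4.2803
Gain = 20 log₁₀(4.2803) ≈ 12.63 dB
∠T = 0.00° − 171.98° = -171.98°

12.6 dB, -172.0°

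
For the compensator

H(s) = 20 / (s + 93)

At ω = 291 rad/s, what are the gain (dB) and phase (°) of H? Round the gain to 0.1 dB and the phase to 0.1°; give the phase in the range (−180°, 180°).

At s = jω = j291:
pole (s+93): 93 + j291 → |·| = √(93²+291²) = √93330 ≈ 305.5, ∠ = arctan(291/93) ≈ 72.28°
|H| = 20 / 305.5 ≈ 0.065466
Gain = 20 log₁₀(0.065466) ≈ -23.68 dB
∠H = 0.00° − 72.28° = -72.28°

-23.7 dB, -72.3°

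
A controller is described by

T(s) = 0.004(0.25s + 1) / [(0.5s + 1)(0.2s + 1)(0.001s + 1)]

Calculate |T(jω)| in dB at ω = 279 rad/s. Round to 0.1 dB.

-89.2 dB

At ω = 279 rad/s:
zero (1 + j279·0.25) = 1 + j69.75 → |·| ≈ 69.757, ∠ ≈ 89.18°
pole (1 + j279·0.5) = 1 + j139.5 → |·| ≈ 139.5, ∠ ≈ 89.59°
pole (1 + j279·0.2) = 1 + j55.8 → |·| ≈ 55.809, ∠ ≈ 88.97°
pole (1 + j279·0.001) = 1 + j0.279 → |·| ≈ 1.0382, ∠ ≈ 15.59°
|T| = 0.004 · 69.757 / (139.5 · 55.809 · 1.0382) ≈ 3.4521e-05
Gain = 20 log₁₀(3.4521e-05) ≈ -89.24 dB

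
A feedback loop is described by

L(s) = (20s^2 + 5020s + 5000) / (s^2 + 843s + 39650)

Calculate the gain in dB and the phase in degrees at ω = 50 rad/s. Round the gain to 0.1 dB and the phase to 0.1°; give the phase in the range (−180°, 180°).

Substitute s = j50:
Numerator: 20(j50)^2 + 5020(j50) + 5000 = -45000 + j251000
Denominator: (j50)^2 + 843(j50) + 39650 = 37150 + j42150
|N| = √(45000² + 251000²) ≈ 2.55e+05, ∠N ≈ 100.16°
|D| = √(37150² + 42150²) ≈ 56185, ∠D ≈ 48.61°
|L| = 2.55e+05 / 56185 ≈ 4.5386
Gain = 20 log₁₀(4.5386) ≈ 13.14 dB
∠L = 100.16° − 48.61° = 51.55°

13.1 dB, 51.6°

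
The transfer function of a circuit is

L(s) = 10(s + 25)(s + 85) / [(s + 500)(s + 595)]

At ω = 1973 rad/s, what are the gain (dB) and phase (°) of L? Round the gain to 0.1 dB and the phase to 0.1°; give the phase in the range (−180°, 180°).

19.4 dB, 27.8°

At s = jω = j1973:
zero (s+25): 25 + j1973 → |·| = √(25²+1973²) = √3893354 ≈ 1973.2, ∠ = arctan(1973/25) ≈ 89.27°
zero (s+85): 85 + j1973 → |·| = √(85²+1973²) = √3899954 ≈ 1974.8, ∠ = arctan(1973/85) ≈ 87.53°
pole (s+500): 500 + j1973 → |·| = √(500²+1973²) = √4142729 ≈ 2035.4, ∠ = arctan(1973/500) ≈ 75.78°
pole (s+595): 595 + j1973 → |·| = √(595²+1973²) = √4246754 ≈ 2060.8, ∠ = arctan(1973/595) ≈ 73.22°
|L| = 10 · 3.8967e+06 / 4.1946e+06 ≈ 9.2898
Gain = 20 log₁₀(9.2898) ≈ 19.36 dB
∠L = 176.80° − 149.00° = 27.80°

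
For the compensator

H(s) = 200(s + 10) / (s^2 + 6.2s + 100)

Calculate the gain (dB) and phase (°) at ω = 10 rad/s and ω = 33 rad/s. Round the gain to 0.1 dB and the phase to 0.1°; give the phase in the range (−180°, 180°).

At s = jω = j10:
zero (s+10): 10 + j10 → |·| = √(10²+10²) = √200 ≈ 14.142, ∠ = arctan(10/10) ≈ 45.00°
quadratic: (j10)² + 6.2·j10 + 100 = 0 + j62 → |·| ≈ 62, ∠ ≈ 90.00°
|H| = 200 · 14.142 / 62 ≈ 45.619
Gain = 20 log₁₀(45.619) ≈ 33.18 dB
∠H = 45.00° − 90.00° = -45.00°

At s = jω = j33:
zero (s+10): 10 + j33 → |·| = √(10²+33²) = √1189 ≈ 34.482, ∠ = arctan(33/10) ≈ 73.14°
quadratic: (j33)² + 6.2·j33 + 100 = -989 + j204.6 → |·| ≈ 1009.9, ∠ ≈ 168.31°
|H| = 200 · 34.482 / 1009.9 ≈ 6.8288
Gain = 20 log₁₀(6.8288) ≈ 16.69 dB
∠H = 73.14° − 168.31° = -95.17°

ω = 10: 33.2 dB, -45.0°; ω = 33: 16.7 dB, -95.2°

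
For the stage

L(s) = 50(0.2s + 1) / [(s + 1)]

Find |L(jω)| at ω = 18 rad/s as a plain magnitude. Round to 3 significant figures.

10.4

At ω = 18 rad/s:
zero (1 + j18·0.2) = 1 + j3.6 → |·| ≈ 3.7363, ∠ ≈ 74.48°
pole (1 + j18·1) = 1 + j18 → |·| ≈ 18.028, ∠ ≈ 86.82°
|L| = 50 · 3.7363 / (18.028) ≈ 10.362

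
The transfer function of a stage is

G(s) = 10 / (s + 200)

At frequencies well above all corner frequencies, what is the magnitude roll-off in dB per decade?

Each pole contributes −20 dB/decade at high frequency; each zero contributes +20 dB/decade.
Net: 0 zero(s) − 1 pole(s) → -20 dB/decade.

-20 dB/decade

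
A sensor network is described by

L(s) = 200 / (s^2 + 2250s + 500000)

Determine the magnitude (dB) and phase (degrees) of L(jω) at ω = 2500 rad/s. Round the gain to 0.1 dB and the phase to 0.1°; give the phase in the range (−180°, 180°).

Substitute s = j2500:
Numerator: 200 = 200 + j0
Denominator: (j2500)^2 + 2250(j2500) + 500000 = -5750000 + j5625000
|N| = √(200² + 0²) ≈ 200, ∠N ≈ 0.00°
|D| = √(5750000² + 5625000²) ≈ 8.0438e+06, ∠D ≈ 135.63°
|L| = 200 / 8.0438e+06 ≈ 2.4864e-05
Gain = 20 log₁₀(2.4864e-05) ≈ -92.09 dB
∠L = 0.00° − 135.63° = -135.63°

-92.1 dB, -135.6°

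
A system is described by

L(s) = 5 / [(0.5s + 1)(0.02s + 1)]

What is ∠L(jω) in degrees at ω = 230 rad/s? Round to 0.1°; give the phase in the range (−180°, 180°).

-167.2°

At ω = 230 rad/s:
pole (1 + j230·0.5) = 1 + j115 → |·| ≈ 115, ∠ ≈ 89.50°
pole (1 + j230·0.02) = 1 + j4.6 → |·| ≈ 4.7074, ∠ ≈ 77.74°
∠L = (0°) − (89.50° + 77.74°) = -167.24°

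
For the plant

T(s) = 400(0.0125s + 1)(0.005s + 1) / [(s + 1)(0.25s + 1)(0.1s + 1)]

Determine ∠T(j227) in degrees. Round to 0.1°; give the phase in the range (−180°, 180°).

At ω = 227 rad/s:
zero (1 + j227·0.0125) = 1 + j2.8375 → |·| ≈ 3.0086, ∠ ≈ 70.59°
zero (1 + j227·0.005) = 1 + j1.135 → |·| ≈ 1.5127, ∠ ≈ 48.62°
pole (1 + j227·1) = 1 + j227 → |·| ≈ 227, ∠ ≈ 89.75°
pole (1 + j227·0.25) = 1 + j56.75 → |·| ≈ 56.759, ∠ ≈ 88.99°
pole (1 + j227·0.1) = 1 + j22.7 → |·| ≈ 22.722, ∠ ≈ 87.48°
∠T = (70.59° + 48.62°) − (89.75° + 88.99° + 87.48°) = -147.01°

-147.0°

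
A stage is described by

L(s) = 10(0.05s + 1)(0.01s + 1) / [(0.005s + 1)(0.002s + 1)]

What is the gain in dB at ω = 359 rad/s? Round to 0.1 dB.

At ω = 359 rad/s:
zero (1 + j359·0.05) = 1 + j17.95 → |·| ≈ 17.978, ∠ ≈ 86.81°
zero (1 + j359·0.01) = 1 + j3.59 → |·| ≈ 3.7267, ∠ ≈ 74.43°
pole (1 + j359·0.005) = 1 + j1.795 → |·| ≈ 2.0548, ∠ ≈ 60.88°
pole (1 + j359·0.002) = 1 + j0.718 → |·| ≈ 1.2311, ∠ ≈ 35.68°
|L| = 10 · 17.978 · 3.7267 / (2.0548 · 1.2311) ≈ 264.85
Gain = 20 log₁₀(264.85) ≈ 48.46 dB

48.5 dB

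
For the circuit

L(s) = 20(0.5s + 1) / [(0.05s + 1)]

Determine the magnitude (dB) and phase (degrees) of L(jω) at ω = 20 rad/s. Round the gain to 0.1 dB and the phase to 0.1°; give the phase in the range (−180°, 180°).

43.1 dB, 39.3°

At ω = 20 rad/s:
zero (1 + j20·0.5) = 1 + j10 → |·| ≈ 10.05, ∠ ≈ 84.29°
pole (1 + j20·0.05) = 1 + j1 → |·| ≈ 1.4142, ∠ ≈ 45.00°
|L| = 20 · 10.05 / (1.4142) ≈ 142.13
Gain = 20 log₁₀(142.13) ≈ 43.05 dB
∠L = (84.29°) − (45.00°) = 39.29°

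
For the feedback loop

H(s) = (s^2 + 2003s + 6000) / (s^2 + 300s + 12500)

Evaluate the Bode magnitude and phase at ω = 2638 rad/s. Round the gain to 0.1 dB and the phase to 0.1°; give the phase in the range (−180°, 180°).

1.9 dB, -30.7°

Substitute s = j2638:
Numerator: (j2638)^2 + 2003(j2638) + 6000 = -6953044 + j5283914
Denominator: (j2638)^2 + 300(j2638) + 12500 = -6946544 + j791400
|N| = √(6953044² + 5283914²) ≈ 8.733e+06, ∠N ≈ 142.77°
|D| = √(6946544² + 791400²) ≈ 6.9915e+06, ∠D ≈ 173.50°
|H| = 8.733e+06 / 6.9915e+06 ≈ 1.2491
Gain = 20 log₁₀(1.2491) ≈ 1.93 dB
∠H = 142.77° − 173.50° = -30.73°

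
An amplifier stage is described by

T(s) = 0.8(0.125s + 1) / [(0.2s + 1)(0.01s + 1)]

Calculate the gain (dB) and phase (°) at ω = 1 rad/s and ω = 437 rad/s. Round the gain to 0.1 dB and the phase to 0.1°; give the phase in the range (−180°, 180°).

ω = 1: -2.0 dB, -4.8°; ω = 437: -19.1 dB, -77.5°

At ω = 1 rad/s:
zero (1 + j1·0.125) = 1 + j0.125 → |·| ≈ 1.0078, ∠ ≈ 7.13°
pole (1 + j1·0.2) = 1 + j0.2 → |·| ≈ 1.0198, ∠ ≈ 11.31°
pole (1 + j1·0.01) = 1 + j0.01 → |·| ≈ 1, ∠ ≈ 0.57°
|T| = 0.8 · 1.0078 / (1.0198 · 1) ≈ 0.79059
Gain = 20 log₁₀(0.79059) ≈ -2.04 dB
∠T = (7.13°) − (11.31° + 0.57°) = -4.75°

At ω = 437 rad/s:
zero (1 + j437·0.125) = 1 + j54.625 → |·| ≈ 54.634, ∠ ≈ 88.95°
pole (1 + j437·0.2) = 1 + j87.4 → |·| ≈ 87.406, ∠ ≈ 89.34°
pole (1 + j437·0.01) = 1 + j4.37 → |·| ≈ 4.483, ∠ ≈ 77.11°
|T| = 0.8 · 54.634 / (87.406 · 4.483) ≈ 0.11154
Gain = 20 log₁₀(0.11154) ≈ -19.05 dB
∠T = (88.95°) − (89.34° + 77.11°) = -77.50°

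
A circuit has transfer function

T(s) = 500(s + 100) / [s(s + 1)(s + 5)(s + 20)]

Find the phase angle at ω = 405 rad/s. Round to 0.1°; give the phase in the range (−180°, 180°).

At s = jω = j405:
zero (s+100): 100 + j405 → |·| = √(100²+405²) = √174025 ≈ 417.16, ∠ = arctan(405/100) ≈ 76.13°
pole (s+1): 1 + j405 → |·| = √(1²+405²) = √164026 ≈ 405, ∠ = arctan(405/1) ≈ 89.86°
pole (s+5): 5 + j405 → |·| = √(5²+405²) = √164050 ≈ 405.03, ∠ = arctan(405/5) ≈ 89.29°
pole (s+20): 20 + j405 → |·| = √(20²+405²) = √164425 ≈ 405.49, ∠ = arctan(405/20) ≈ 87.17°
pole at origin: |s| = 405, ∠ = 90.00° (in denominator)
∠T = 76.13° − 356.32° = -280.19° ≡ 79.81° (principal value)

79.8°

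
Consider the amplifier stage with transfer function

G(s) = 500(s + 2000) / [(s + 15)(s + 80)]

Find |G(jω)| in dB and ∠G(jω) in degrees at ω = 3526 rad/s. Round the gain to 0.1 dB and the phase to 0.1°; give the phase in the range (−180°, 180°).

At s = jω = j3526:
zero (s+2000): 2000 + j3526 → |·| = √(2000²+3526²) = √16432676 ≈ 4053.7, ∠ = arctan(3526/2000) ≈ 60.44°
pole (s+15): 15 + j3526 → |·| = √(15²+3526²) = √12432901 ≈ 3526, ∠ = arctan(3526/15) ≈ 89.76°
pole (s+80): 80 + j3526 → |·| = √(80²+3526²) = √12439076 ≈ 3526.9, ∠ = arctan(3526/80) ≈ 88.70°
|G| = 500 · 4053.7 / 1.2436e+07 ≈ 0.16298
Gain = 20 log₁₀(0.16298) ≈ -15.76 dB
∠G = 60.44° − 178.46° = -118.02°

-15.8 dB, -118.0°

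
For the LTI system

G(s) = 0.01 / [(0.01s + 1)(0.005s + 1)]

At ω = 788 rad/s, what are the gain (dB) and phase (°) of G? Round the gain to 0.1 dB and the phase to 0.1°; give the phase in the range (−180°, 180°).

-70.2 dB, -158.5°

At ω = 788 rad/s:
pole (1 + j788·0.01) = 1 + j7.88 → |·| ≈ 7.9432, ∠ ≈ 82.77°
pole (1 + j788·0.005) = 1 + j3.94 → |·| ≈ 4.0649, ∠ ≈ 75.76°
|G| = 0.01 · 1 / (7.9432 · 4.0649) ≈ 0.00030971
Gain = 20 log₁₀(0.00030971) ≈ -70.18 dB
∠G = (0°) − (82.77° + 75.76°) = -158.53°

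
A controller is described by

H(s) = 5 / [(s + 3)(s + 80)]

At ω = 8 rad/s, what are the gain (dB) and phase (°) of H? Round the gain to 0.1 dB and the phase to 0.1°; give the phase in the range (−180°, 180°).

At s = jω = j8:
pole (s+3): 3 + j8 → |·| = √(3²+8²) = √73 ≈ 8.544, ∠ = arctan(8/3) ≈ 69.44°
pole (s+80): 80 + j8 → |·| = √(80²+8²) = √6464 ≈ 80.399, ∠ = arctan(8/80) ≈ 5.71°
|H| = 5 / 686.93 ≈ 0.0072788
Gain = 20 log₁₀(0.0072788) ≈ -42.76 dB
∠H = 0.00° − 75.15° = -75.15°

-42.8 dB, -75.2°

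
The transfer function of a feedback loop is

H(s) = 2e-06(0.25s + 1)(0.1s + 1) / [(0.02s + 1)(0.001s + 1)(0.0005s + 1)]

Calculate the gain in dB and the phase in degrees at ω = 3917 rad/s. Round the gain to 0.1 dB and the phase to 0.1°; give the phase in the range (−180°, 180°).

At ω = 3917 rad/s:
zero (1 + j3917·0.25) = 1 + j979.25 → |·| ≈ 979.25, ∠ ≈ 89.94°
zero (1 + j3917·0.1) = 1 + j391.7 → |·| ≈ 391.7, ∠ ≈ 89.85°
pole (1 + j3917·0.02) = 1 + j78.34 → |·| ≈ 78.346, ∠ ≈ 89.27°
pole (1 + j3917·0.001) = 1 + j3.917 → |·| ≈ 4.0426, ∠ ≈ 75.68°
pole (1 + j3917·0.0005) = 1 + j1.9585 → |·| ≈ 2.199, ∠ ≈ 62.95°
|H| = 2e-06 · 979.25 · 391.7 / (78.346 · 4.0426 · 2.199) ≈ 0.0011015
Gain = 20 log₁₀(0.0011015) ≈ -59.16 dB
∠H = (89.94° + 89.85°) − (89.27° + 75.68° + 62.95°) = -48.11°

-59.2 dB, -48.1°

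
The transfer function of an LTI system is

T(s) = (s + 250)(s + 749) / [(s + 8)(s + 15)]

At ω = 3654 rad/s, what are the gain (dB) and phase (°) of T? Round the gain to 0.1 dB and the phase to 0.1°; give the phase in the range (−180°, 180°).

At s = jω = j3654:
zero (s+250): 250 + j3654 → |·| = √(250²+3654²) = √13414216 ≈ 3662.5, ∠ = arctan(3654/250) ≈ 86.09°
zero (s+749): 749 + j3654 → |·| = √(749²+3654²) = √13912717 ≈ 3730, ∠ = arctan(3654/749) ≈ 78.42°
pole (s+8): 8 + j3654 → |·| = √(8²+3654²) = √13351780 ≈ 3654, ∠ = arctan(3654/8) ≈ 89.87°
pole (s+15): 15 + j3654 → |·| = √(15²+3654²) = √13351941 ≈ 3654, ∠ = arctan(3654/15) ≈ 89.76°
|T| = 1 · 1.3661e+07 / 1.3352e+07 ≈ 1.0231
Gain = 20 log₁₀(1.0231) ≈ 0.20 dB
∠T = 164.51° − 179.63° = -15.12°

0.2 dB, -15.1°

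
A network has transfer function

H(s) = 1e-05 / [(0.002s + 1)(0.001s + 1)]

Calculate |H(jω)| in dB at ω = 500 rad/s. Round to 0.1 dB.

At ω = 500 rad/s:
pole (1 + j500·0.002) = 1 + j1 → |·| ≈ 1.4142, ∠ ≈ 45.00°
pole (1 + j500·0.001) = 1 + j0.5 → |·| ≈ 1.118, ∠ ≈ 26.57°
|H| = 1e-05 · 1 / (1.4142 · 1.118) ≈ 6.3248e-06
Gain = 20 log₁₀(6.3248e-06) ≈ -103.98 dB

-104.0 dB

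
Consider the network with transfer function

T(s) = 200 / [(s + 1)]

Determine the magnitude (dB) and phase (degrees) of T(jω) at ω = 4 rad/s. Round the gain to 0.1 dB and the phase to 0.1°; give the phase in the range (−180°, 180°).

33.7 dB, -76.0°

At ω = 4 rad/s:
pole (1 + j4·1) = 1 + j4 → |·| ≈ 4.1231, ∠ ≈ 75.96°
|T| = 200 · 1 / (4.1231) ≈ 48.507
Gain = 20 log₁₀(48.507) ≈ 33.72 dB
∠T = (0°) − (75.96°) = -75.96°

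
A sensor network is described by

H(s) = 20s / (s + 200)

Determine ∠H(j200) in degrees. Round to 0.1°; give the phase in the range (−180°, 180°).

45.0°

At s = jω = j200:
zero at origin: s = j200 → |·| = 200, ∠ = 90.00°
pole (s+200): 200 + j200 → |·| = √(200²+200²) = √80000 ≈ 282.84, ∠ = arctan(200/200) ≈ 45.00°
∠H = 90.00° − 45.00° = 45.00°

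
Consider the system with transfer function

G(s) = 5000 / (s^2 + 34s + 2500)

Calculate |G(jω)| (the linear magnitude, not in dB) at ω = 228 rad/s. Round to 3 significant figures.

0.0998

At s = jω = j228:
quadratic: (j228)² + 34·j228 + 2500 = -49484 + j7752 → |·| ≈ 50088, ∠ ≈ 171.10°
|G| = 5000 / 50088 ≈ 0.099824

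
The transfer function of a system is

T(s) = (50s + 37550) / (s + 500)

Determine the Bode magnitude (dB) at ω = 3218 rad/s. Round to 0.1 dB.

Substitute s = j3218:
Numerator: 50(j3218) + 37550 = 37550 + j160900
Denominator: (j3218) + 500 = 500 + j3218
|N| = √(37550² + 160900²) ≈ 1.6522e+05, ∠N ≈ 76.86°
|D| = √(500² + 3218²) ≈ 3256.6, ∠D ≈ 81.17°
|T| = 1.6522e+05 / 3256.6 ≈ 50.734
Gain = 20 log₁₀(50.734) ≈ 34.11 dB

34.1 dB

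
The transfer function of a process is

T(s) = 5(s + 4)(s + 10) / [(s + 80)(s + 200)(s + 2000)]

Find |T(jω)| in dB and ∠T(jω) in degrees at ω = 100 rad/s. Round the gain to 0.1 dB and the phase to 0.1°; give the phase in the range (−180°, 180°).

-61.1 dB, 91.2°

At s = jω = j100:
zero (s+4): 4 + j100 → |·| = √(4²+100²) = √10016 ≈ 100.08, ∠ = arctan(100/4) ≈ 87.71°
zero (s+10): 10 + j100 → |·| = √(10²+100²) = √10100 ≈ 100.5, ∠ = arctan(100/10) ≈ 84.29°
pole (s+80): 80 + j100 → |·| = √(80²+100²) = √16400 ≈ 128.06, ∠ = arctan(100/80) ≈ 51.34°
pole (s+200): 200 + j100 → |·| = √(200²+100²) = √50000 ≈ 223.61, ∠ = arctan(100/200) ≈ 26.57°
pole (s+2000): 2000 + j100 → |·| = √(2000²+100²) = √4010000 ≈ 2002.5, ∠ = arctan(100/2000) ≈ 2.86°
|T| = 5 · 10058 / 5.7343e+07 ≈ 0.000877
Gain = 20 log₁₀(0.000877) ≈ -61.14 dB
∠T = 172.00° − 80.77° = 91.23°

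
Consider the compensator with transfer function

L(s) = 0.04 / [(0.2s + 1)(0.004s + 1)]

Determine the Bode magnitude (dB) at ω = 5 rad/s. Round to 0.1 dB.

-31.0 dB

At ω = 5 rad/s:
pole (1 + j5·0.2) = 1 + j1 → |·| ≈ 1.4142, ∠ ≈ 45.00°
pole (1 + j5·0.004) = 1 + j0.02 → |·| ≈ 1.0002, ∠ ≈ 1.15°
|L| = 0.04 · 1 / (1.4142 · 1.0002) ≈ 0.028279
Gain = 20 log₁₀(0.028279) ≈ -30.97 dB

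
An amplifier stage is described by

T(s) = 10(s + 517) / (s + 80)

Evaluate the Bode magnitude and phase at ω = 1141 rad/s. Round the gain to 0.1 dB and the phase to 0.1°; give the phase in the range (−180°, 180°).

20.8 dB, -20.4°

At s = jω = j1141:
zero (s+517): 517 + j1141 → |·| = √(517²+1141²) = √1569170 ≈ 1252.7, ∠ = arctan(1141/517) ≈ 65.62°
pole (s+80): 80 + j1141 → |·| = √(80²+1141²) = √1308281 ≈ 1143.8, ∠ = arctan(1141/80) ≈ 85.99°
|T| = 10 · 1252.7 / 1143.8 ≈ 10.952
Gain = 20 log₁₀(10.952) ≈ 20.79 dB
∠T = 65.62° − 85.99° = -20.37°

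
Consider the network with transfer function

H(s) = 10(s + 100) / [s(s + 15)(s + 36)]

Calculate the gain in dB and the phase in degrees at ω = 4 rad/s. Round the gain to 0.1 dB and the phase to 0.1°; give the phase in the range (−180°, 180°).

At s = jω = j4:
zero (s+100): 100 + j4 → |·| = √(100²+4²) = √10016 ≈ 100.08, ∠ = arctan(4/100) ≈ 2.29°
pole (s+15): 15 + j4 → |·| = √(15²+4²) = √241 ≈ 15.524, ∠ = arctan(4/15) ≈ 14.93°
pole (s+36): 36 + j4 → |·| = √(36²+4²) = √1312 ≈ 36.222, ∠ = arctan(4/36) ≈ 6.34°
pole at origin: |s| = 4, ∠ = 90.00° (in denominator)
|H| = 10 · 100.08 / 2249.2 ≈ 0.44496
Gain = 20 log₁₀(0.44496) ≈ -7.03 dB
∠H = 2.29° − 111.27° = -108.98°

-7.0 dB, -109.0°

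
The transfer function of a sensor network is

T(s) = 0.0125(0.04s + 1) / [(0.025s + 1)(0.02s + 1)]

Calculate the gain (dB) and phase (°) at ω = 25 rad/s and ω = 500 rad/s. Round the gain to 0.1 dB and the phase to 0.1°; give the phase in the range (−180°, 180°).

At ω = 25 rad/s:
zero (1 + j25·0.04) = 1 + j1 → |·| ≈ 1.4142, ∠ ≈ 45.00°
pole (1 + j25·0.025) = 1 + j0.625 → |·| ≈ 1.1792, ∠ ≈ 32.01°
pole (1 + j25·0.02) = 1 + j0.5 → |·| ≈ 1.118, ∠ ≈ 26.57°
|T| = 0.0125 · 1.4142 / (1.1792 · 1.118) ≈ 0.013409
Gain = 20 log₁₀(0.013409) ≈ -37.45 dB
∠T = (45.00°) − (32.01° + 26.57°) = -13.58°

At ω = 500 rad/s:
zero (1 + j500·0.04) = 1 + j20 → |·| ≈ 20.025, ∠ ≈ 87.14°
pole (1 + j500·0.025) = 1 + j12.5 → |·| ≈ 12.54, ∠ ≈ 85.43°
pole (1 + j500·0.02) = 1 + j10 → |·| ≈ 10.05, ∠ ≈ 84.29°
|T| = 0.0125 · 20.025 / (12.54 · 10.05) ≈ 0.0019862
Gain = 20 log₁₀(0.0019862) ≈ -54.04 dB
∠T = (87.14°) − (85.43° + 84.29°) = -82.58°

ω = 25: -37.5 dB, -13.6°; ω = 500: -54.0 dB, -82.6°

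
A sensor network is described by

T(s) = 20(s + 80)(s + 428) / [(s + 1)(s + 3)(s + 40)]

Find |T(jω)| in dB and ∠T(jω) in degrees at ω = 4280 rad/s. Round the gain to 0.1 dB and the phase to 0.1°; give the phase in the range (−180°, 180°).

At s = jω = j4280:
zero (s+80): 80 + j4280 → |·| = √(80²+4280²) = √18324800 ≈ 4280.7, ∠ = arctan(4280/80) ≈ 88.93°
zero (s+428): 428 + j4280 → |·| = √(428²+4280²) = √18501584 ≈ 4301.3, ∠ = arctan(4280/428) ≈ 84.29°
pole (s+1): 1 + j4280 → |·| = √(1²+4280²) = √18318401 ≈ 4280, ∠ = arctan(4280/1) ≈ 89.99°
pole (s+3): 3 + j4280 → |·| = √(3²+4280²) = √18318409 ≈ 4280, ∠ = arctan(4280/3) ≈ 89.96°
pole (s+40): 40 + j4280 → |·| = √(40²+4280²) = √18320000 ≈ 4280.2, ∠ = arctan(4280/40) ≈ 89.46°
|T| = 20 · 1.8413e+07 / 7.8406e+10 ≈ 0.0046968
Gain = 20 log₁₀(0.0046968) ≈ -46.56 dB
∠T = 173.22° − 269.41° = -96.19°

-46.6 dB, -96.2°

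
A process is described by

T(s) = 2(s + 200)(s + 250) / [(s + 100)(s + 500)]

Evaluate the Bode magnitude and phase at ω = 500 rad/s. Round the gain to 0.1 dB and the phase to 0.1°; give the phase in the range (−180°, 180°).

4.5 dB, 7.9°

At s = jω = j500:
zero (s+200): 200 + j500 → |·| = √(200²+500²) = √290000 ≈ 538.52, ∠ = arctan(500/200) ≈ 68.20°
zero (s+250): 250 + j500 → |·| = √(250²+500²) = √312500 ≈ 559.02, ∠ = arctan(500/250) ≈ 63.43°
pole (s+100): 100 + j500 → |·| = √(100²+500²) = √260000 ≈ 509.9, ∠ = arctan(500/100) ≈ 78.69°
pole (s+500): 500 + j500 → |·| = √(500²+500²) = √500000 ≈ 707.11, ∠ = arctan(500/500) ≈ 45.00°
|T| = 2 · 3.0104e+05 / 3.6056e+05 ≈ 1.6698
Gain = 20 log₁₀(1.6698) ≈ 4.45 dB
∠T = 131.63° − 123.69° = 7.94°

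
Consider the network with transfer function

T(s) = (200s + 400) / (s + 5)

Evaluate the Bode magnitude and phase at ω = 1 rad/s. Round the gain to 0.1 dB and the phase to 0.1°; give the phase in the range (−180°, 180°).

38.9 dB, 15.3°

Substitute s = j1:
Numerator: 200(j1) + 400 = 400 + j200
Denominator: (j1) + 5 = 5 + j1
|N| = √(400² + 200²) ≈ 447.21, ∠N ≈ 26.57°
|D| = √(5² + 1²) ≈ 5.099, ∠D ≈ 11.31°
|T| = 447.21 / 5.099 ≈ 87.705
Gain = 20 log₁₀(87.705) ≈ 38.86 dB
∠T = 26.57° − 11.31° = 15.26°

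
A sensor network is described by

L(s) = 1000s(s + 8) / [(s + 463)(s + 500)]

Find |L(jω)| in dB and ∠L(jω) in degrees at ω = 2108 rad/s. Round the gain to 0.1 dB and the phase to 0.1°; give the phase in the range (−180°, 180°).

59.6 dB, 25.5°

At s = jω = j2108:
zero (s+8): 8 + j2108 → |·| = √(8²+2108²) = √4443728 ≈ 2108, ∠ = arctan(2108/8) ≈ 89.78°
zero at origin: s = j2108 → |·| = 2108, ∠ = 90.00°
pole (s+463): 463 + j2108 → |·| = √(463²+2108²) = √4658033 ≈ 2158.2, ∠ = arctan(2108/463) ≈ 77.61°
pole (s+500): 500 + j2108 → |·| = √(500²+2108²) = √4693664 ≈ 2166.5, ∠ = arctan(2108/500) ≈ 76.66°
|L| = 1000 · 4.4437e+06 / 4.6757e+06 ≈ 950.38
Gain = 20 log₁₀(950.38) ≈ 59.56 dB
∠L = 179.78° − 154.27° = 25.51°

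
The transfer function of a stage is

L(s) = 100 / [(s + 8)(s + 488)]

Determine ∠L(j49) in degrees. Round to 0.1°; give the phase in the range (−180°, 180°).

At s = jω = j49:
pole (s+8): 8 + j49 → |·| = √(8²+49²) = √2465 ≈ 49.649, ∠ = arctan(49/8) ≈ 80.73°
pole (s+488): 488 + j49 → |·| = √(488²+49²) = √240545 ≈ 490.45, ∠ = arctan(49/488) ≈ 5.73°
∠L = 0.00° − 86.46° = -86.46°

-86.5°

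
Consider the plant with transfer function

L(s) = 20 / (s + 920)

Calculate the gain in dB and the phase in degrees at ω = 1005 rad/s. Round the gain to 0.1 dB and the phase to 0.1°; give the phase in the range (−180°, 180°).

-36.7 dB, -47.5°

Substitute s = j1005:
Numerator: 20 = 20 + j0
Denominator: (j1005) + 920 = 920 + j1005
|N| = √(20² + 0²) ≈ 20, ∠N ≈ 0.00°
|D| = √(920² + 1005²) ≈ 1362.5, ∠D ≈ 47.53°
|L| = 20 / 1362.5 ≈ 0.014679
Gain = 20 log₁₀(0.014679) ≈ -36.67 dB
∠L = 0.00° − 47.53° = -47.53°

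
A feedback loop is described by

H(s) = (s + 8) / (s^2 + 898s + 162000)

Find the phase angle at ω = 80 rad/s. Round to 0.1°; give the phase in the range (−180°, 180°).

59.5°

Substitute s = j80:
Numerator: (j80) + 8 = 8 + j80
Denominator: (j80)^2 + 898(j80) + 162000 = 155600 + j71840
|N| = √(8² + 80²) ≈ 80.399, ∠N ≈ 84.29°
|D| = √(155600² + 71840²) ≈ 1.7138e+05, ∠D ≈ 24.78°
∠H = 84.29° − 24.78° = 59.51°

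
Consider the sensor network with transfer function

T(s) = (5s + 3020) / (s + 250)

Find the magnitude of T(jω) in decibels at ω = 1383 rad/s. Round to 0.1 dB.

14.6 dB

Substitute s = j1383:
Numerator: 5(j1383) + 3020 = 3020 + j6915
Denominator: (j1383) + 250 = 250 + j1383
|N| = √(3020² + 6915²) ≈ 7545.7, ∠N ≈ 66.41°
|D| = √(250² + 1383²) ≈ 1405.4, ∠D ≈ 79.75°
|T| = 7545.7 / 1405.4 ≈ 5.3691
Gain = 20 log₁₀(5.3691) ≈ 14.60 dB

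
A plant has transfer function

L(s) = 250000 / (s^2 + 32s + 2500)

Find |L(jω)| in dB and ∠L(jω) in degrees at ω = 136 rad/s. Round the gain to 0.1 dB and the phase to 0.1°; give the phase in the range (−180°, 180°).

23.6 dB, -164.8°

At s = jω = j136:
quadratic: (j136)² + 32·j136 + 2500 = -15996 + j4352 → |·| ≈ 16577, ∠ ≈ 164.78°
|L| = 250000 / 16577 ≈ 15.081
Gain = 20 log₁₀(15.081) ≈ 23.57 dB
∠L = 0.00° − 164.78° = -164.78°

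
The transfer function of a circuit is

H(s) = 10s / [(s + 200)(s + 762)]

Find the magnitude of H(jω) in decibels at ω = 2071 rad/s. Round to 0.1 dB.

-46.9 dB

At s = jω = j2071:
zero at origin: s = j2071 → |·| = 2071, ∠ = 90.00°
pole (s+200): 200 + j2071 → |·| = √(200²+2071²) = √4329041 ≈ 2080.6, ∠ = arctan(2071/200) ≈ 84.48°
pole (s+762): 762 + j2071 → |·| = √(762²+2071²) = √4869685 ≈ 2206.7, ∠ = arctan(2071/762) ≈ 69.80°
|H| = 10 · 2071 / 4.5913e+06 ≈ 0.0045107
Gain = 20 log₁₀(0.0045107) ≈ -46.92 dB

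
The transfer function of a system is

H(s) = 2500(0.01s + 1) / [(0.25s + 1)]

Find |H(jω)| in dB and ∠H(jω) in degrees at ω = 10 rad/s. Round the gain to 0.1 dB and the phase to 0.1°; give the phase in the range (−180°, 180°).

At ω = 10 rad/s:
zero (1 + j10·0.01) = 1 + j0.1 → |·| ≈ 1.005, ∠ ≈ 5.71°
pole (1 + j10·0.25) = 1 + j2.5 → |·| ≈ 2.6926, ∠ ≈ 68.20°
|H| = 2500 · 1.005 / (2.6926) ≈ 933.11
Gain = 20 log₁₀(933.11) ≈ 59.40 dB
∠H = (5.71°) − (68.20°) = -62.49°

59.4 dB, -62.5°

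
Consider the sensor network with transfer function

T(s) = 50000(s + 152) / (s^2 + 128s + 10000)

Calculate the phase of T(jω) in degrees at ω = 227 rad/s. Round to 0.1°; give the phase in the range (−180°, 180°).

-88.8°

At s = jω = j227:
zero (s+152): 152 + j227 → |·| = √(152²+227²) = √74633 ≈ 273.19, ∠ = arctan(227/152) ≈ 56.19°
quadratic: (j227)² + 128·j227 + 10000 = -41529 + j29056 → |·| ≈ 50684, ∠ ≈ 145.02°
∠T = 56.19° − 145.02° = -88.83°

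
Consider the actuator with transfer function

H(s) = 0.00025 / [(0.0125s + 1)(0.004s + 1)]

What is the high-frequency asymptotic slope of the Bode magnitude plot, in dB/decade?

Each pole contributes −20 dB/decade at high frequency; each zero contributes +20 dB/decade.
Net: 0 zero(s) − 2 pole(s) → -40 dB/decade.

-40 dB/decade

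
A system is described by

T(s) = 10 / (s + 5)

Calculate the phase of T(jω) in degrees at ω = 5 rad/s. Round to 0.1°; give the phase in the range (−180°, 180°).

Substitute s = j5:
Numerator: 10 = 10 + j0
Denominator: (j5) + 5 = 5 + j5
|N| = √(10² + 0²) ≈ 10, ∠N ≈ 0.00°
|D| = √(5² + 5²) ≈ 7.0711, ∠D ≈ 45.00°
∠T = 0.00° − 45.00° = -45.00°

-45.0°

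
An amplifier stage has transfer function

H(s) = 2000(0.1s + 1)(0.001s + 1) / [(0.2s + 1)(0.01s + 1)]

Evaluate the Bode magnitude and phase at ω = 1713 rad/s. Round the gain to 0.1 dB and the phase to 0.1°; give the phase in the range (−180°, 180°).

At ω = 1713 rad/s:
zero (1 + j1713·0.1) = 1 + j171.3 → |·| ≈ 171.3, ∠ ≈ 89.67°
zero (1 + j1713·0.001) = 1 + j1.713 → |·| ≈ 1.9835, ∠ ≈ 59.72°
pole (1 + j1713·0.2) = 1 + j342.6 → |·| ≈ 342.6, ∠ ≈ 89.83°
pole (1 + j1713·0.01) = 1 + j17.13 → |·| ≈ 17.159, ∠ ≈ 86.66°
|H| = 2000 · 171.3 · 1.9835 / (342.6 · 17.159) ≈ 115.6
Gain = 20 log₁₀(115.6) ≈ 41.26 dB
∠H = (89.67° + 59.72°) − (89.83° + 86.66°) = -27.10°

41.3 dB, -27.1°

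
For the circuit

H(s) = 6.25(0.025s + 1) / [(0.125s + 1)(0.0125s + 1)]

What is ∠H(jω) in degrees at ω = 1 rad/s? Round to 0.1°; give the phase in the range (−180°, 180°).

At ω = 1 rad/s:
zero (1 + j1·0.025) = 1 + j0.025 → |·| ≈ 1.0003, ∠ ≈ 1.43°
pole (1 + j1·0.125) = 1 + j0.125 → |·| ≈ 1.0078, ∠ ≈ 7.13°
pole (1 + j1·0.0125) = 1 + j0.0125 → |·| ≈ 1.0001, ∠ ≈ 0.72°
∠H = (1.43°) − (7.13° + 0.72°) = -6.42°

-6.4°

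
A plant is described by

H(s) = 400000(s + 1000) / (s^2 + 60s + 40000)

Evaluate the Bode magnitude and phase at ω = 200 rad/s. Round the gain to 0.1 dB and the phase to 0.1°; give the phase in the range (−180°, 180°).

At s = jω = j200:
zero (s+1000): 1000 + j200 → |·| = √(1000²+200²) = √1040000 ≈ 1019.8, ∠ = arctan(200/1000) ≈ 11.31°
quadratic: (j200)² + 60·j200 + 40000 = 0 + j12000 → |·| ≈ 12000, ∠ ≈ 90.00°
|H| = 400000 · 1019.8 / 12000 ≈ 33993
Gain = 20 log₁₀(33993) ≈ 90.63 dB
∠H = 11.31° − 90.00° = -78.69°

90.6 dB, -78.7°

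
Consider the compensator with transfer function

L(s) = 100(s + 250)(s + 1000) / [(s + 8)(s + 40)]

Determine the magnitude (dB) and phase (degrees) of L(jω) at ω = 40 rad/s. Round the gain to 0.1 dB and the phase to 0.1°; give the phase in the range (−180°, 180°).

At s = jω = j40:
zero (s+250): 250 + j40 → |·| = √(250²+40²) = √64100 ≈ 253.18, ∠ = arctan(40/250) ≈ 9.09°
zero (s+1000): 1000 + j40 → |·| = √(1000²+40²) = √1001600 ≈ 1000.8, ∠ = arctan(40/1000) ≈ 2.29°
pole (s+8): 8 + j40 → |·| = √(8²+40²) = √1664 ≈ 40.792, ∠ = arctan(40/8) ≈ 78.69°
pole (s+40): 40 + j40 → |·| = √(40²+40²) = √3200 ≈ 56.569, ∠ = arctan(40/40) ≈ 45.00°
|L| = 100 · 2.5338e+05 / 2307.6 ≈ 10980
Gain = 20 log₁₀(10980) ≈ 80.81 dB
∠L = 11.38° − 123.69° = -112.31°

80.8 dB, -112.3°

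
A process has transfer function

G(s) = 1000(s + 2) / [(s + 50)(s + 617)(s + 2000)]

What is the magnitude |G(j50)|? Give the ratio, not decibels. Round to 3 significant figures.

At s = jω = j50:
zero (s+2): 2 + j50 → |·| = √(2²+50²) = √2504 ≈ 50.04, ∠ = arctan(50/2) ≈ 87.71°
pole (s+50): 50 + j50 → |·| = √(50²+50²) = √5000 ≈ 70.711, ∠ = arctan(50/50) ≈ 45.00°
pole (s+617): 617 + j50 → |·| = √(617²+50²) = √383189 ≈ 619.02, ∠ = arctan(50/617) ≈ 4.63°
pole (s+2000): 2000 + j50 → |·| = √(2000²+50²) = √4002500 ≈ 2000.6, ∠ = arctan(50/2000) ≈ 1.43°
|G| = 1000 · 50.04 / 8.7569e+07 ≈ 0.00057144

0.000571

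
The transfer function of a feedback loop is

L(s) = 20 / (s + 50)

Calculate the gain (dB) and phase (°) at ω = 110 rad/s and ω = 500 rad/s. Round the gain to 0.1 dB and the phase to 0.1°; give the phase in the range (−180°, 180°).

ω = 110: -15.6 dB, -65.6°; ω = 500: -28.0 dB, -84.3°

At s = jω = j110:
pole (s+50): 50 + j110 → |·| = √(50²+110²) = √14600 ≈ 120.83, ∠ = arctan(110/50) ≈ 65.56°
|L| = 20 / 120.83 ≈ 0.16552
Gain = 20 log₁₀(0.16552) ≈ -15.62 dB
∠L = 0.00° − 65.56° = -65.56°

At s = jω = j500:
pole (s+50): 50 + j500 → |·| = √(50²+500²) = √252500 ≈ 502.49, ∠ = arctan(500/50) ≈ 84.29°
|L| = 20 / 502.49 ≈ 0.039802
Gain = 20 log₁₀(0.039802) ≈ -28.00 dB
∠L = 0.00° − 84.29° = -84.29°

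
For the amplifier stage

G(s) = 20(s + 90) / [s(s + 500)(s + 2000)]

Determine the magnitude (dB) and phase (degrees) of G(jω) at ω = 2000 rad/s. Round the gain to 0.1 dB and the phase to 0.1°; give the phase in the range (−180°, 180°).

At s = jω = j2000:
zero (s+90): 90 + j2000 → |·| = √(90²+2000²) = √4008100 ≈ 2002, ∠ = arctan(2000/90) ≈ 87.42°
pole (s+500): 500 + j2000 → |·| = √(500²+2000²) = √4250000 ≈ 2061.6, ∠ = arctan(2000/500) ≈ 75.96°
pole (s+2000): 2000 + j2000 → |·| = √(2000²+2000²) = √8000000 ≈ 2828.4, ∠ = arctan(2000/2000) ≈ 45.00°
pole at origin: |s| = 2000, ∠ = 90.00° (in denominator)
|G| = 20 · 2002 / 1.1662e+10 ≈ 3.4334e-06
Gain = 20 log₁₀(3.4334e-06) ≈ -109.29 dB
∠G = 87.42° − 210.96° = -123.54°

-109.3 dB, -123.5°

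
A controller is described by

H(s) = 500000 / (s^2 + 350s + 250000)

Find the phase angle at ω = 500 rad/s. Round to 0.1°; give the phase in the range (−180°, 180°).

-90.0°

At s = jω = j500:
quadratic: (j500)² + 350·j500 + 250000 = 0 + j175000 → |·| ≈ 1.75e+05, ∠ ≈ 90.00°
∠H = 0.00° − 90.00° = -90.00°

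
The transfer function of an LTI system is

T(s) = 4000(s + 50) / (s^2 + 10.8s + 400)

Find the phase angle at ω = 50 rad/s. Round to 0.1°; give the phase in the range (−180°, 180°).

-120.6°

At s = jω = j50:
zero (s+50): 50 + j50 → |·| = √(50²+50²) = √5000 ≈ 70.711, ∠ = arctan(50/50) ≈ 45.00°
quadratic: (j50)² + 10.8·j50 + 400 = -2100 + j540 → |·| ≈ 2168.3, ∠ ≈ 165.58°
∠T = 45.00° − 165.58° = -120.58°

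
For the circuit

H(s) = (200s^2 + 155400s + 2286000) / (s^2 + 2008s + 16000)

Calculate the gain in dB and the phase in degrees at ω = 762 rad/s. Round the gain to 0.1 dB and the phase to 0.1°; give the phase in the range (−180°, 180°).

40.1 dB, 23.6°

Substitute s = j762:
Numerator: 200(j762)^2 + 155400(j762) + 2286000 = -113842800 + j118414800
Denominator: (j762)^2 + 2008(j762) + 16000 = -564644 + j1530096
|N| = √(113842800² + 118414800²) ≈ 1.6426e+08, ∠N ≈ 133.87°
|D| = √(564644² + 1530096²) ≈ 1.631e+06, ∠D ≈ 110.26°
|H| = 1.6426e+08 / 1.631e+06 ≈ 100.71
Gain = 20 log₁₀(100.71) ≈ 40.06 dB
∠H = 133.87° − 110.26° = 23.61°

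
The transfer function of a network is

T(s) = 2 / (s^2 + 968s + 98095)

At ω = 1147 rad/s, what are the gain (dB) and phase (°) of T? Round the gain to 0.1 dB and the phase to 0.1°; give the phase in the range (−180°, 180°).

-118.3 dB, -137.6°

Substitute s = j1147:
Numerator: 2 = 2 + j0
Denominator: (j1147)^2 + 968(j1147) + 98095 = -1217514 + j1110296
|N| = √(2² + 0²) ≈ 2, ∠N ≈ 0.00°
|D| = √(1217514² + 1110296²) ≈ 1.6478e+06, ∠D ≈ 137.64°
|T| = 2 / 1.6478e+06 ≈ 1.2137e-06
Gain = 20 log₁₀(1.2137e-06) ≈ -118.32 dB
∠T = 0.00° − 137.64° = -137.64°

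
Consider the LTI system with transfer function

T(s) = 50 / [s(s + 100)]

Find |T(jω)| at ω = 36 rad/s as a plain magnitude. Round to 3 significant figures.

0.0131

At s = jω = j36:
pole (s+100): 100 + j36 → |·| = √(100²+36²) = √11296 ≈ 106.28, ∠ = arctan(36/100) ≈ 19.80°
pole at origin: |s| = 36, ∠ = 90.00° (in denominator)
|T| = 50 / 3826.1 ≈ 0.013068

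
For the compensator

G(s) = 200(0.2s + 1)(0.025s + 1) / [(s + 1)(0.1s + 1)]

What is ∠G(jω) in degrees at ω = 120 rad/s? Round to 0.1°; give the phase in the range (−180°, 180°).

At ω = 120 rad/s:
zero (1 + j120·0.2) = 1 + j24 → |·| ≈ 24.021, ∠ ≈ 87.61°
zero (1 + j120·0.025) = 1 + j3 → |·| ≈ 3.1623, ∠ ≈ 71.57°
pole (1 + j120·1) = 1 + j120 → |·| ≈ 120, ∠ ≈ 89.52°
pole (1 + j120·0.1) = 1 + j12 → |·| ≈ 12.042, ∠ ≈ 85.24°
∠G = (87.61° + 71.57°) − (89.52° + 85.24°) = -15.58°

-15.6°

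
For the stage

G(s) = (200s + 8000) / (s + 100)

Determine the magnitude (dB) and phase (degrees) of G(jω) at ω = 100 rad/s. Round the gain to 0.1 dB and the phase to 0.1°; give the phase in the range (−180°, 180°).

Substitute s = j100:
Numerator: 200(j100) + 8000 = 8000 + j20000
Denominator: (j100) + 100 = 100 + j100
|N| = √(8000² + 20000²) ≈ 21541, ∠N ≈ 68.20°
|D| = √(100² + 100²) ≈ 141.42, ∠D ≈ 45.00°
|G| = 21541 / 141.42 ≈ 152.32
Gain = 20 log₁₀(152.32) ≈ 43.66 dB
∠G = 68.20° − 45.00° = 23.20°

43.7 dB, 23.2°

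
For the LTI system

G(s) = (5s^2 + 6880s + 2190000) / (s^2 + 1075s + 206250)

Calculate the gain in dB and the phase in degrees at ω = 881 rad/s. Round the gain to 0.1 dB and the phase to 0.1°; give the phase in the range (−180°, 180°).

15.1 dB, -15.5°

Substitute s = j881:
Numerator: 5(j881)^2 + 6880(j881) + 2190000 = -1690805 + j6061280
Denominator: (j881)^2 + 1075(j881) + 206250 = -569911 + j947075
|N| = √(1690805² + 6061280²) ≈ 6.2927e+06, ∠N ≈ 105.59°
|D| = √(569911² + 947075²) ≈ 1.1053e+06, ∠D ≈ 121.04°
|G| = 6.2927e+06 / 1.1053e+06 ≈ 5.6932
Gain = 20 log₁₀(5.6932) ≈ 15.11 dB
∠G = 105.59° − 121.04° = -15.45°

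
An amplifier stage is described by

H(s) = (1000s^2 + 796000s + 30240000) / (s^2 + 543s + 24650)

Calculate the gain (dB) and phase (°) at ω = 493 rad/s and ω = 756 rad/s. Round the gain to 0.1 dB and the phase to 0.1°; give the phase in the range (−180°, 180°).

Substitute s = j493:
Numerator: 1000(j493)^2 + 796000(j493) + 30240000 = -212809000 + j392428000
Denominator: (j493)^2 + 543(j493) + 24650 = -218399 + j267699
|N| = √(212809000² + 392428000²) ≈ 4.4642e+08, ∠N ≈ 118.47°
|D| = √(218399² + 267699²) ≈ 3.4549e+05, ∠D ≈ 129.21°
|H| = 4.4642e+08 / 3.4549e+05 ≈ 1292.1
Gain = 20 log₁₀(1292.1) ≈ 62.23 dB
∠H = 118.47° − 129.21° = -10.74°

Substitute s = j756:
Numerator: 1000(j756)^2 + 796000(j756) + 30240000 = -541296000 + j601776000
Denominator: (j756)^2 + 543(j756) + 24650 = -546886 + j410508
|N| = √(541296000² + 601776000²) ≈ 8.094e+08, ∠N ≈ 131.97°
|D| = √(546886² + 410508²) ≈ 6.8381e+05, ∠D ≈ 143.11°
|H| = 8.094e+08 / 6.8381e+05 ≈ 1183.7
Gain = 20 log₁₀(1183.7) ≈ 61.46 dB
∠H = 131.97° − 143.11° = -11.14°

ω = 493: 62.2 dB, -10.7°; ω = 756: 61.5 dB, -11.1°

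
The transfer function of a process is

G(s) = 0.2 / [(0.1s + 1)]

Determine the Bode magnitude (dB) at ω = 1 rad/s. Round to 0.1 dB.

At ω = 1 rad/s:
pole (1 + j1·0.1) = 1 + j0.1 → |·| ≈ 1.005, ∠ ≈ 5.71°
|G| = 0.2 · 1 / (1.005) ≈ 0.199
Gain = 20 log₁₀(0.199) ≈ -14.02 dB

-14.0 dB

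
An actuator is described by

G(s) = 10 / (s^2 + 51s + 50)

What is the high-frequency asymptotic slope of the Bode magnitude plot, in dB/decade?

-40 dB/decade

Each pole contributes −20 dB/decade at high frequency; each zero contributes +20 dB/decade.
Net: 0 zero(s) − 2 pole(s) → -40 dB/decade.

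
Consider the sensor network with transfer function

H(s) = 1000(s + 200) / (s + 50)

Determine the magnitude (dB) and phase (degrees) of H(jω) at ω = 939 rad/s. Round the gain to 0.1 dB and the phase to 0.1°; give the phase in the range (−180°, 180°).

At s = jω = j939:
zero (s+200): 200 + j939 → |·| = √(200²+939²) = √921721 ≈ 960.06, ∠ = arctan(939/200) ≈ 77.98°
pole (s+50): 50 + j939 → |·| = √(50²+939²) = √884221 ≈ 940.33, ∠ = arctan(939/50) ≈ 86.95°
|H| = 1000 · 960.06 / 940.33 ≈ 1021
Gain = 20 log₁₀(1021) ≈ 60.18 dB
∠H = 77.98° − 86.95° = -8.97°

60.2 dB, -9.0°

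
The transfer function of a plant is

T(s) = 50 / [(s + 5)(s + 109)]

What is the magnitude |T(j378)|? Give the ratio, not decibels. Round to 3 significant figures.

0.000336

At s = jω = j378:
pole (s+5): 5 + j378 → |·| = √(5²+378²) = √142909 ≈ 378.03, ∠ = arctan(378/5) ≈ 89.24°
pole (s+109): 109 + j378 → |·| = √(109²+378²) = √154765 ≈ 393.4, ∠ = arctan(378/109) ≈ 73.91°
|T| = 50 / 1.4872e+05 ≈ 0.0003362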